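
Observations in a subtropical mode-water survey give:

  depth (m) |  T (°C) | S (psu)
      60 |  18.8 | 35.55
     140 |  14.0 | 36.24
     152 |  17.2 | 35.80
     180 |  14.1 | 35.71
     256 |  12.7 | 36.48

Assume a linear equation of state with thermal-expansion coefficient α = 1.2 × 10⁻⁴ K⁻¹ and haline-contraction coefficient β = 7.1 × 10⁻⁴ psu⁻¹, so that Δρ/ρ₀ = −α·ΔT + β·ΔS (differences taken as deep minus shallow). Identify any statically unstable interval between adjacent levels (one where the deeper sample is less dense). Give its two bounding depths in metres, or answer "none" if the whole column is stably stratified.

140–152 m

Evaluate Δρ/ρ₀ = −αΔT + βΔS across each adjacent pair:
  60–140 m: −αΔT+βΔS = −(1.2 × 10⁻⁴)(-4.8)+(7.1 × 10⁻⁴)(+0.69) = 1.1 × 10⁻³ → stable
  140–152 m: −αΔT+βΔS = −(1.2 × 10⁻⁴)(+3.2)+(7.1 × 10⁻⁴)(-0.44) = -7.0 × 10⁻⁴ → UNSTABLE
  152–180 m: −αΔT+βΔS = −(1.2 × 10⁻⁴)(-3.1)+(7.1 × 10⁻⁴)(-0.09) = 3.1 × 10⁻⁴ → stable
  180–256 m: −αΔT+βΔS = −(1.2 × 10⁻⁴)(-1.4)+(7.1 × 10⁻⁴)(+0.77) = 7.1 × 10⁻⁴ → stable
The 140–152 m interval has Δρ < 0: lighter water underlies denser water.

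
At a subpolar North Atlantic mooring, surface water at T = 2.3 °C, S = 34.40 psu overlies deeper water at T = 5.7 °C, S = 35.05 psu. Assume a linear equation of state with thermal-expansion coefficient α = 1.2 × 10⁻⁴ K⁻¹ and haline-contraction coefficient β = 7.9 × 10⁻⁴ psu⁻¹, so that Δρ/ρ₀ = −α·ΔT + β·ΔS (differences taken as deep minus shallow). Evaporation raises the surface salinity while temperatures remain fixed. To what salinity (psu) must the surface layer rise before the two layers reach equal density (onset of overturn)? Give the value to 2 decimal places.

Neutral buoyancy requires −α(T_deep − T_surf) + β(S_deep − S_surf′) = 0.
S_surf′ = S_deep − (α/β)·ΔT = 35.05 − (1.2 × 10⁻⁴/7.9 × 10⁻⁴)·(+3.4) = 34.5335 psu.
Increase required: 34.5335 − 34.40 = 0.1335 psu.

34.53 psu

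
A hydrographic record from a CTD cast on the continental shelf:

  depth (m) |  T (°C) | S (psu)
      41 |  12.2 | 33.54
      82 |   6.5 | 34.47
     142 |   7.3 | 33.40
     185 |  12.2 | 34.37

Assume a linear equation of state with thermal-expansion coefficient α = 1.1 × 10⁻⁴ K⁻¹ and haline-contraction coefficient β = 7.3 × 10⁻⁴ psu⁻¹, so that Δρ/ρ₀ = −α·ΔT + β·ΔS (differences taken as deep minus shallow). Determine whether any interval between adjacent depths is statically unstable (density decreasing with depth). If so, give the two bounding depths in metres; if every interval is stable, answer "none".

Evaluate Δρ/ρ₀ = −αΔT + βΔS across each adjacent pair:
  41–82 m: −αΔT+βΔS = −(1.1 × 10⁻⁴)(-5.7)+(7.3 × 10⁻⁴)(+0.93) = 1.3 × 10⁻³ → stable
  82–142 m: −αΔT+βΔS = −(1.1 × 10⁻⁴)(+0.8)+(7.3 × 10⁻⁴)(-1.07) = -8.7 × 10⁻⁴ → UNSTABLE
  142–185 m: −αΔT+βΔS = −(1.1 × 10⁻⁴)(+4.9)+(7.3 × 10⁻⁴)(+0.97) = 1.7 × 10⁻⁴ → stable
The 82–142 m interval has Δρ < 0: lighter water underlies denser water.

82–142 m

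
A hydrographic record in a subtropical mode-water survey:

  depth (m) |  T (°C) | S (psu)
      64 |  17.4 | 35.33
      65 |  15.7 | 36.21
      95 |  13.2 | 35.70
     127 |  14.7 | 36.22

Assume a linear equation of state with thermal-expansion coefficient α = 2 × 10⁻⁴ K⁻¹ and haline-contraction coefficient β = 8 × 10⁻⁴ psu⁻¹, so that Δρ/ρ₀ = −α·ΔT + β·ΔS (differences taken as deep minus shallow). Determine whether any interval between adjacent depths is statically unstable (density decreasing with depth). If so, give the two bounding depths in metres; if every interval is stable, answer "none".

Evaluate Δρ/ρ₀ = −αΔT + βΔS across each adjacent pair:
  64–65 m: −αΔT+βΔS = −(2 × 10⁻⁴)(-1.7)+(8 × 10⁻⁴)(+0.88) = 1.0 × 10⁻³ → stable
  65–95 m: −αΔT+βΔS = −(2 × 10⁻⁴)(-2.5)+(8 × 10⁻⁴)(-0.51) = 9.2 × 10⁻⁵ → stable
  95–127 m: −αΔT+βΔS = −(2 × 10⁻⁴)(+1.5)+(8 × 10⁻⁴)(+0.52) = 1.2 × 10⁻⁴ → stable
Every interval has Δρ > 0: the column is stably stratified throughout.

none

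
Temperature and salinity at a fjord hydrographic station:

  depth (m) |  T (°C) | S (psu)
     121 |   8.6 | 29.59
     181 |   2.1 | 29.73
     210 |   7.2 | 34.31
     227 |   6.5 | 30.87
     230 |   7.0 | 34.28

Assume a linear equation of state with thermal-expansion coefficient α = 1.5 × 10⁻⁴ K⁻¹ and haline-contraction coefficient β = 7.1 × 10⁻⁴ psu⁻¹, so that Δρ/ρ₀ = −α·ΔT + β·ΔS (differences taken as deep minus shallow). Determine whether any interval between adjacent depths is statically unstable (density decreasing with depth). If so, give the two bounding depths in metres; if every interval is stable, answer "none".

210–227 m

Evaluate Δρ/ρ₀ = −αΔT + βΔS across each adjacent pair:
  121–181 m: −αΔT+βΔS = −(1.5 × 10⁻⁴)(-6.5)+(7.1 × 10⁻⁴)(+0.14) = 1.1 × 10⁻³ → stable
  181–210 m: −αΔT+βΔS = −(1.5 × 10⁻⁴)(+5.1)+(7.1 × 10⁻⁴)(+4.58) = 2.5 × 10⁻³ → stable
  210–227 m: −αΔT+βΔS = −(1.5 × 10⁻⁴)(-0.7)+(7.1 × 10⁻⁴)(-3.44) = -2.3 × 10⁻³ → UNSTABLE
  227–230 m: −αΔT+βΔS = −(1.5 × 10⁻⁴)(+0.5)+(7.1 × 10⁻⁴)(+3.41) = 2.3 × 10⁻³ → stable
The 210–227 m interval has Δρ < 0: lighter water underlies denser water.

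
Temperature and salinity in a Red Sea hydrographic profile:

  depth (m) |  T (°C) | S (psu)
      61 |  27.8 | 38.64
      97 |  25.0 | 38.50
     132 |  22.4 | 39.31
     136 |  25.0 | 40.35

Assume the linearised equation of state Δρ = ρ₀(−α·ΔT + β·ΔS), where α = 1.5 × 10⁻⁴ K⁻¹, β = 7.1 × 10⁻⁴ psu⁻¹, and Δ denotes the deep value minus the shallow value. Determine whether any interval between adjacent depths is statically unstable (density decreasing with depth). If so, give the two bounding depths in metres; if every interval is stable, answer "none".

none

Evaluate Δρ/ρ₀ = −αΔT + βΔS across each adjacent pair:
  61–97 m: −αΔT+βΔS = −(1.5 × 10⁻⁴)(-2.8)+(7.1 × 10⁻⁴)(-0.14) = 3.2 × 10⁻⁴ → stable
  97–132 m: −αΔT+βΔS = −(1.5 × 10⁻⁴)(-2.6)+(7.1 × 10⁻⁴)(+0.81) = 9.7 × 10⁻⁴ → stable
  132–136 m: −αΔT+βΔS = −(1.5 × 10⁻⁴)(+2.6)+(7.1 × 10⁻⁴)(+1.04) = 3.5 × 10⁻⁴ → stable
Every interval has Δρ > 0: the column is stably stratified throughout.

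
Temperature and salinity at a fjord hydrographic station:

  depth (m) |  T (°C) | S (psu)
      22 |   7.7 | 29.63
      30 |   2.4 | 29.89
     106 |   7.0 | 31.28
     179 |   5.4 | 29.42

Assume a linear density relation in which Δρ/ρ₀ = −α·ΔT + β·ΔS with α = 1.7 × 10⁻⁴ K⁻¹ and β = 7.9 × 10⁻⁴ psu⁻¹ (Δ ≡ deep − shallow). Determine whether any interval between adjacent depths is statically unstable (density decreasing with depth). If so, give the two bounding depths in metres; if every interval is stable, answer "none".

106–179 m

Evaluate Δρ/ρ₀ = −αΔT + βΔS across each adjacent pair:
  22–30 m: −αΔT+βΔS = −(1.7 × 10⁻⁴)(-5.3)+(7.9 × 10⁻⁴)(+0.26) = 1.1 × 10⁻³ → stable
  30–106 m: −αΔT+βΔS = −(1.7 × 10⁻⁴)(+4.6)+(7.9 × 10⁻⁴)(+1.39) = 3.2 × 10⁻⁴ → stable
  106–179 m: −αΔT+βΔS = −(1.7 × 10⁻⁴)(-1.6)+(7.9 × 10⁻⁴)(-1.86) = -1.2 × 10⁻³ → UNSTABLE
The 106–179 m interval has Δρ < 0: lighter water underlies denser water.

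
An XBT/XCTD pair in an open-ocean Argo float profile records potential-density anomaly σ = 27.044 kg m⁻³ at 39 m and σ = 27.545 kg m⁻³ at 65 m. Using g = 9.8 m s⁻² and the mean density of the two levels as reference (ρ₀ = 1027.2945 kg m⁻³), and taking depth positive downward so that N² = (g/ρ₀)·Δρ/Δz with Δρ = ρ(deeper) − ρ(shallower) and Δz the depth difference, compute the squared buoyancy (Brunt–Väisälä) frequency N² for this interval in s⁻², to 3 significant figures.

1.84 × 10⁻⁴ s⁻²

Δρ = 1027.545 − 1027.044 = 0.501 kg m⁻³ over Δz = 65 − 39 = 26 m.
N² = (9.8/1027.2945) × (0.501/26) = 1.8382 × 10⁻⁴ s⁻² ≈ 1.84 × 10⁻⁴ s⁻².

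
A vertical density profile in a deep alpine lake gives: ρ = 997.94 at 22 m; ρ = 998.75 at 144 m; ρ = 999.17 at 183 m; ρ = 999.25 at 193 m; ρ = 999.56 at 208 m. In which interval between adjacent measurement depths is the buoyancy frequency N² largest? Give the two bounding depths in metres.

193–208 m

Compute the density gradient over each adjacent pair:
  22–144 m: Δρ/Δz = 0.81/122 = 6.6 × 10⁻³ kg m⁻⁴
  144–183 m: Δρ/Δz = 0.42/39 = 0.011 kg m⁻⁴
  183–193 m: Δρ/Δz = 0.08/10 = 8.0 × 10⁻³ kg m⁻⁴
  193–208 m: Δρ/Δz = 0.31/15 = 0.021 kg m⁻⁴
The largest gradient is in the 193–208 m interval — the pycnocline.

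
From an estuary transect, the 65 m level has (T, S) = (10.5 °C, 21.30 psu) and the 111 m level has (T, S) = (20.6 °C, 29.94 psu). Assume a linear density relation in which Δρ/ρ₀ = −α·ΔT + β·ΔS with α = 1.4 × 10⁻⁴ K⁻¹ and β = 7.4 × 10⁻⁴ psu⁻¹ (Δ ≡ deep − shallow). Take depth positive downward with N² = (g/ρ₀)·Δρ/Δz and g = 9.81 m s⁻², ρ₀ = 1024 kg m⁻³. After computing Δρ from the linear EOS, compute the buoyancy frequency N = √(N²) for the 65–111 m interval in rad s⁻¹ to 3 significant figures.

0.0326 rad s⁻¹

ΔT = +10.1 K, ΔS = +8.64 psu (deep − shallow).
Δρ/ρ₀ = −αΔT + βΔS = -1.414 × 10⁻³ + 6.3936 × 10⁻³ = 4.9796 × 10⁻³, so Δρ ≈ 5.099 kg m⁻³.
N² = (g/ρ₀)·Δρ/Δz = g·(Δρ/ρ₀)/Δz = 9.81 × 4.9796 × 10⁻³ / 46 = 1.0620 × 10⁻³ s⁻².
N = √(1.0620 × 10⁻³) = 0.032588 rad s⁻¹ ≈ 0.0326 rad s⁻¹.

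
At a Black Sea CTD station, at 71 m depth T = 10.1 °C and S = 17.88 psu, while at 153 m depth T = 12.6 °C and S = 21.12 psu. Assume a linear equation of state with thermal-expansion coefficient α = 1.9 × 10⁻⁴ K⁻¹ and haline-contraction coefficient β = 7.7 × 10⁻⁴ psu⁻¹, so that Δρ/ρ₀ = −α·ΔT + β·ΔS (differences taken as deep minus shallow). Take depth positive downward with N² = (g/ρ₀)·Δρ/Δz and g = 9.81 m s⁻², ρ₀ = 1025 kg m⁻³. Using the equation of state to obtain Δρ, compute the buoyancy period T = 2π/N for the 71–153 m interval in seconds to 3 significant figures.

ΔT = +2.5 K, ΔS = +3.24 psu (deep − shallow).
Δρ/ρ₀ = −αΔT + βΔS = -4.75 × 10⁻⁴ + 2.4948 × 10⁻³ = 2.0198 × 10⁻³, so Δρ ≈ 2.070 kg m⁻³.
N² = (g/ρ₀)·Δρ/Δz = g·(Δρ/ρ₀)/Δz = 9.81 × 2.0198 × 10⁻³ / 82 = 2.4164 × 10⁻⁴ s⁻².
N = √(2.4164 × 10⁻⁴) = 0.015545 rad s⁻¹ → T = 2π/N = 404.19 s ≈ 404 s.

404 s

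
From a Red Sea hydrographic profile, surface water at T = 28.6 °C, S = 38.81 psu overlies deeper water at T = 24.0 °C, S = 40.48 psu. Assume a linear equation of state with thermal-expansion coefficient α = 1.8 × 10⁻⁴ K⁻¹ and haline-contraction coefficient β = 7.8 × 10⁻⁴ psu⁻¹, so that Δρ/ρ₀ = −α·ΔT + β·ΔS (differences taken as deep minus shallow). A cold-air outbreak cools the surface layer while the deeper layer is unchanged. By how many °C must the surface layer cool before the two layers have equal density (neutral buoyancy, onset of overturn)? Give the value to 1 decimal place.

Neutral buoyancy requires Δρ = 0, i.e. −α(T_deep − T_surf′) + β(S_deep − S_surf) = 0.
T_surf′ = T_deep − (β/α)·ΔS = 24.0 − (7.8 × 10⁻⁴/1.8 × 10⁻⁴)·(+1.67) = 16.763 °C.
Cooling required: 28.6 − (16.763) = 11.837 °C.

11.8 °C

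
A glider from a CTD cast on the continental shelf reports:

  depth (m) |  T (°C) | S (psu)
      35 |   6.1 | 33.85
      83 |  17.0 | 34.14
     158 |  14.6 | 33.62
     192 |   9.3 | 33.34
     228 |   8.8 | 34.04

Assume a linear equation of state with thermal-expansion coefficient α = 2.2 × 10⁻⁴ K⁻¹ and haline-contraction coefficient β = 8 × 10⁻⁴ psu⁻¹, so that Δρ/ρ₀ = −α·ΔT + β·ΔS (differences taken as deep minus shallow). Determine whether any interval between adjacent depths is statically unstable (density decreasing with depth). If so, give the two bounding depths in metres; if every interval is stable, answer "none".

Evaluate Δρ/ρ₀ = −αΔT + βΔS across each adjacent pair:
  35–83 m: −αΔT+βΔS = −(2.2 × 10⁻⁴)(+10.9)+(8 × 10⁻⁴)(+0.29) = -2.2 × 10⁻³ → UNSTABLE
  83–158 m: −αΔT+βΔS = −(2.2 × 10⁻⁴)(-2.4)+(8 × 10⁻⁴)(-0.52) = 1.1 × 10⁻⁴ → stable
  158–192 m: −αΔT+βΔS = −(2.2 × 10⁻⁴)(-5.3)+(8 × 10⁻⁴)(-0.28) = 9.4 × 10⁻⁴ → stable
  192–228 m: −αΔT+βΔS = −(2.2 × 10⁻⁴)(-0.5)+(8 × 10⁻⁴)(+0.70) = 6.7 × 10⁻⁴ → stable
The 35–83 m interval has Δρ < 0: lighter water underlies denser water.

35–83 m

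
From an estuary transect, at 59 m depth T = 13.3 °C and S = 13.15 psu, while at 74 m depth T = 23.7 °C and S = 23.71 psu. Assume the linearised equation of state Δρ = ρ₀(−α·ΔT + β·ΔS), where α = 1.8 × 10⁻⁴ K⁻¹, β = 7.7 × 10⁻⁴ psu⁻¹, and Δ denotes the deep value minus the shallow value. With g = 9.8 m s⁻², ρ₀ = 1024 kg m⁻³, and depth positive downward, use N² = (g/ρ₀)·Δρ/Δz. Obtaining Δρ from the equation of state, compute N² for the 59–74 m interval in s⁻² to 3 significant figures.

4.09 × 10⁻³ s⁻²

ΔT = +10.4 K, ΔS = +10.56 psu (deep − shallow).
Δρ/ρ₀ = −αΔT + βΔS = -1.872 × 10⁻³ + 8.1312 × 10⁻³ = 6.2592 × 10⁻³, so Δρ ≈ 6.409 kg m⁻³.
N² = (g/ρ₀)·Δρ/Δz = g·(Δρ/ρ₀)/Δz = 9.8 × 6.2592 × 10⁻³ / 15 = 4.0893 × 10⁻³ s⁻² ≈ 4.09 × 10⁻³ s⁻².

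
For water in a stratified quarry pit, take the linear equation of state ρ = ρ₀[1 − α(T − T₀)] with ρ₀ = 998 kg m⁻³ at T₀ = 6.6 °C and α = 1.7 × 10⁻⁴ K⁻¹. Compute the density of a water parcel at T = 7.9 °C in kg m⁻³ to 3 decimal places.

T − T₀ = +1.3 K.
Bracket = 1 − α·(+1.3) = 1 + (-2.21 × 10⁻⁴) = 0.9997790.
ρ = 998 × 0.9997790 = 997.779 kg m⁻³.

997.779 kg m⁻³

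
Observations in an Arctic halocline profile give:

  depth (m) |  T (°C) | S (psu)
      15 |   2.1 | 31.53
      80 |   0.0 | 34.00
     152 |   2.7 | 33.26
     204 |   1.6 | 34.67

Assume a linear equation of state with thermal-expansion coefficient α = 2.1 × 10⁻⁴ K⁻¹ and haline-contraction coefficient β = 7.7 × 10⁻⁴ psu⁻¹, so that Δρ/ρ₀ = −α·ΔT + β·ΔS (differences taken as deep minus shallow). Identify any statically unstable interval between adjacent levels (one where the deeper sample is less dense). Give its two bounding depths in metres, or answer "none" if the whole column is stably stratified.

80–152 m

Evaluate Δρ/ρ₀ = −αΔT + βΔS across each adjacent pair:
  15–80 m: −αΔT+βΔS = −(2.1 × 10⁻⁴)(-2.1)+(7.7 × 10⁻⁴)(+2.47) = 2.3 × 10⁻³ → stable
  80–152 m: −αΔT+βΔS = −(2.1 × 10⁻⁴)(+2.7)+(7.7 × 10⁻⁴)(-0.74) = -1.1 × 10⁻³ → UNSTABLE
  152–204 m: −αΔT+βΔS = −(2.1 × 10⁻⁴)(-1.1)+(7.7 × 10⁻⁴)(+1.41) = 1.3 × 10⁻³ → stable
The 80–152 m interval has Δρ < 0: lighter water underlies denser water.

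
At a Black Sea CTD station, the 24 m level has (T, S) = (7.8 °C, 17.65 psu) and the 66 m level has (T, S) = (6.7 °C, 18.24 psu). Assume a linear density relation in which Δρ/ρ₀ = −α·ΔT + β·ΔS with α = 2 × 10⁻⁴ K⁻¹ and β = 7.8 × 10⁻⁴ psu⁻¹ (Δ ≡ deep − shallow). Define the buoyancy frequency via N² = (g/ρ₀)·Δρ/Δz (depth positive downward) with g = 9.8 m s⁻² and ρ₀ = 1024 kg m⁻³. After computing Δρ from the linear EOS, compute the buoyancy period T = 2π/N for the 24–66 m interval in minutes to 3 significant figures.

8.31 min

ΔT = -1.1 K, ΔS = +0.59 psu (deep − shallow).
Δρ/ρ₀ = −αΔT + βΔS = 2.20 × 10⁻⁴ + 4.602 × 10⁻⁴ = 6.802 × 10⁻⁴, so Δρ ≈ 0.6965 kg m⁻³.
N² = (g/ρ₀)·Δρ/Δz = g·(Δρ/ρ₀)/Δz = 9.8 × 6.802 × 10⁻⁴ / 42 = 1.5871 × 10⁻⁴ s⁻².
N = √(1.5871 × 10⁻⁴) = 0.012598 rad s⁻¹ → T = 2π/N = 498.74 s = 8.3123 min ≈ 8.31 min.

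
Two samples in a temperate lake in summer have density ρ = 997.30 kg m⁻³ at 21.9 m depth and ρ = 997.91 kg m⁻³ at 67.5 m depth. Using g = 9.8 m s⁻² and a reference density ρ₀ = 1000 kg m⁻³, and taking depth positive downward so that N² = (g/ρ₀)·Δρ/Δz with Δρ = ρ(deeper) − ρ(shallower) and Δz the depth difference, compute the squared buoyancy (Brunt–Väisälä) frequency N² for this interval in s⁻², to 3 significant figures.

Δρ = 997.91 − 997.30 = 0.61 kg m⁻³ over Δz = 67.5 − 21.9 = 45.6 m.
N² = (9.8/1000) × (0.61/45.6) = 1.3110 × 10⁻⁴ s⁻² ≈ 1.31 × 10⁻⁴ s⁻².

1.31 × 10⁻⁴ s⁻²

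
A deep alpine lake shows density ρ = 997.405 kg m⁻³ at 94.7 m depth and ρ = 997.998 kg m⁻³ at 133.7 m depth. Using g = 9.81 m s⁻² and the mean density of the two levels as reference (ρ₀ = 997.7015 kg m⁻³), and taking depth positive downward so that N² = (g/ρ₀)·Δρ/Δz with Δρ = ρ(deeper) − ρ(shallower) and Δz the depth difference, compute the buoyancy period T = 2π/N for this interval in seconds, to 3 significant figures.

514 s

Δρ = 997.998 − 997.405 = 0.593 kg m⁻³ over Δz = 133.7 − 94.7 = 39 m.
N² = (9.81/997.7015) × (0.593/39) = 1.4951 × 10⁻⁴ s⁻².
N = √(1.4951 × 10⁻⁴) = 0.012227 rad s⁻¹, so T = 2π/N = 513.88 s ≈ 514 s.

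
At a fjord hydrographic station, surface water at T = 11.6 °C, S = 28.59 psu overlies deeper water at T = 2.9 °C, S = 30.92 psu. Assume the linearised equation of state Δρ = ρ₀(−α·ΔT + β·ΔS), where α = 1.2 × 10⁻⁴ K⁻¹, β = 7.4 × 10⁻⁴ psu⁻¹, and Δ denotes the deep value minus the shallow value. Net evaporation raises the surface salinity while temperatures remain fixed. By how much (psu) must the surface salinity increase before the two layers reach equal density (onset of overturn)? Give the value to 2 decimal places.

3.74 psu

Neutral buoyancy requires −α(T_deep − T_surf) + β(S_deep − S_surf′) = 0.
S_surf′ = S_deep − (α/β)·ΔT = 30.92 − (1.2 × 10⁻⁴/7.4 × 10⁻⁴)·(-8.7) = 32.3308 psu.
Increase required: 32.3308 − 28.59 = 3.7408 psu.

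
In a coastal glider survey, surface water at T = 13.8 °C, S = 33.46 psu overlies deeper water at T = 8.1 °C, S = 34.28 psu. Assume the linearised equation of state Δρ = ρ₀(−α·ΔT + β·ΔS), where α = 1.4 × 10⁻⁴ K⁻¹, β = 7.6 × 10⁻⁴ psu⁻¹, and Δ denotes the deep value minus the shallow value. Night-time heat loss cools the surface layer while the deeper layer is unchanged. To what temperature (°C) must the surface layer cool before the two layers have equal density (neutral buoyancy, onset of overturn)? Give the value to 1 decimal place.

Neutral buoyancy requires Δρ = 0, i.e. −α(T_deep − T_surf′) + β(S_deep − S_surf) = 0.
T_surf′ = T_deep − (β/α)·ΔS = 8.1 − (7.6 × 10⁻⁴/1.4 × 10⁻⁴)·(+0.82) = 3.649 °C.
Cooling required: 13.8 − (3.649) = 10.151 °C.

3.6 °C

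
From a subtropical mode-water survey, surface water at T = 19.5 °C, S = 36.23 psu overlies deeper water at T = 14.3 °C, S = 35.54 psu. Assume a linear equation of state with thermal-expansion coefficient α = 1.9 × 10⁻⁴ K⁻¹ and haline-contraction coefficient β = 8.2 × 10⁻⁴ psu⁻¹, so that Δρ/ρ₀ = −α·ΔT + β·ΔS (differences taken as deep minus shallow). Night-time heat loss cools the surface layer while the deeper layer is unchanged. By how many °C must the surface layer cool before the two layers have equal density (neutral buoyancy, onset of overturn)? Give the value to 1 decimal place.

Neutral buoyancy requires Δρ = 0, i.e. −α(T_deep − T_surf′) + β(S_deep − S_surf) = 0.
T_surf′ = T_deep − (β/α)·ΔS = 14.3 − (8.2 × 10⁻⁴/1.9 × 10⁻⁴)·(-0.69) = 17.278 °C.
Cooling required: 19.5 − (17.278) = 2.222 °C.

2.2 °C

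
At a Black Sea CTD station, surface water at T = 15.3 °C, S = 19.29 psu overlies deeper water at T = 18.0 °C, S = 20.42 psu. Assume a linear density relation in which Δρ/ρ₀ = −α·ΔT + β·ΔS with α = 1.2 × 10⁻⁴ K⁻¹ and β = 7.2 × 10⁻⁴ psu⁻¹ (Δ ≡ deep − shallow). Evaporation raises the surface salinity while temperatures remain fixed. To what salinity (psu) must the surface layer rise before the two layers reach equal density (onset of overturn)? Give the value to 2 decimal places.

19.97 psu

Neutral buoyancy requires −α(T_deep − T_surf) + β(S_deep − S_surf′) = 0.
S_surf′ = S_deep − (α/β)·ΔT = 20.42 − (1.2 × 10⁻⁴/7.2 × 10⁻⁴)·(+2.7) = 19.9700 psu.
Increase required: 19.9700 − 19.29 = 0.6800 psu.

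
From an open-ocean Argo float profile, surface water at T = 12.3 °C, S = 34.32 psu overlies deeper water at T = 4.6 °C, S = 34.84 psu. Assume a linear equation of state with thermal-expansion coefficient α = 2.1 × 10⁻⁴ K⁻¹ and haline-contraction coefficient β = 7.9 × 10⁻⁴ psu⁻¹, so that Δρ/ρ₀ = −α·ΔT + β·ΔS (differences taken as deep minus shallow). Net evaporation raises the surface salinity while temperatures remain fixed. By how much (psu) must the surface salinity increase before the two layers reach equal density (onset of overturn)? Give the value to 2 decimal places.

Neutral buoyancy requires −α(T_deep − T_surf) + β(S_deep − S_surf′) = 0.
S_surf′ = S_deep − (α/β)·ΔT = 34.84 − (2.1 × 10⁻⁴/7.9 × 10⁻⁴)·(-7.7) = 36.8868 psu.
Increase required: 36.8868 − 34.32 = 2.5668 psu.

2.57 psu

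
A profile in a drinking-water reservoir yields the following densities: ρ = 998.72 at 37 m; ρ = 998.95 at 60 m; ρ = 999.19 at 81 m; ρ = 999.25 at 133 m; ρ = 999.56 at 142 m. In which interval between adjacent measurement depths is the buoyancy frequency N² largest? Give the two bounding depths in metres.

Compute the density gradient over each adjacent pair:
  37–60 m: Δρ/Δz = 0.23/23 = 0.010 kg m⁻⁴
  60–81 m: Δρ/Δz = 0.24/21 = 0.011 kg m⁻⁴
  81–133 m: Δρ/Δz = 0.06/52 = 1.2 × 10⁻³ kg m⁻⁴
  133–142 m: Δρ/Δz = 0.31/9 = 0.034 kg m⁻⁴
The largest gradient is in the 133–142 m interval — the pycnocline.

133–142 m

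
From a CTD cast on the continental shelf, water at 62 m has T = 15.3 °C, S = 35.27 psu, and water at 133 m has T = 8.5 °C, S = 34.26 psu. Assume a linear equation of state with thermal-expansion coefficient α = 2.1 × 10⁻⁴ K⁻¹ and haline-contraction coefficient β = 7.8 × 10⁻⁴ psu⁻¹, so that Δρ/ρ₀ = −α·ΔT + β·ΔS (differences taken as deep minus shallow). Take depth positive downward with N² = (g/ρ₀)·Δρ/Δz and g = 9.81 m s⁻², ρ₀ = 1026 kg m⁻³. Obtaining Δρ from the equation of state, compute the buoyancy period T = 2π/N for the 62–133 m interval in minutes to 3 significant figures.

ΔT = -6.8 K, ΔS = -1.01 psu (deep − shallow).
Δρ/ρ₀ = −αΔT + βΔS = 1.428 × 10⁻³ − 7.878 × 10⁻⁴ = 6.402 × 10⁻⁴, so Δρ ≈ 0.6568 kg m⁻³.
N² = (g/ρ₀)·Δρ/Δz = g·(Δρ/ρ₀)/Δz = 9.81 × 6.402 × 10⁻⁴ / 71 = 8.8456 × 10⁻⁵ s⁻².
N = √(8.8456 × 10⁻⁵) = 9.4051 × 10⁻³ rad s⁻¹ → T = 2π/N = 668.06 s = 11.134 min ≈ 11.1 min.

11.1 min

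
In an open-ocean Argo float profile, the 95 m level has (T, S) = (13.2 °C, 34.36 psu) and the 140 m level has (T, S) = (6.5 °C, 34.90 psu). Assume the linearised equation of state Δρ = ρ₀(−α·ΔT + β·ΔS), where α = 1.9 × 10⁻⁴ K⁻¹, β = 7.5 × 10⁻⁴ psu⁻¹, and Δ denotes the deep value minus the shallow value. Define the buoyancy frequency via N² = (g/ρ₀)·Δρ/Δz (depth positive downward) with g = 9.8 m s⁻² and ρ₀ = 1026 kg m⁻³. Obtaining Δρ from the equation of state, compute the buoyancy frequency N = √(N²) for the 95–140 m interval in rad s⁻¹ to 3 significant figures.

ΔT = -6.7 K, ΔS = +0.54 psu (deep − shallow).
Δρ/ρ₀ = −αΔT + βΔS = 1.273 × 10⁻³ + 4.05 × 10⁻⁴ = 1.678 × 10⁻³, so Δρ ≈ 1.722 kg m⁻³.
N² = (g/ρ₀)·Δρ/Δz = g·(Δρ/ρ₀)/Δz = 9.8 × 1.678 × 10⁻³ / 45 = 3.6543 × 10⁻⁴ s⁻².
N = √(3.6543 × 10⁻⁴) = 0.019116 rad s⁻¹ ≈ 0.0191 rad s⁻¹.

0.0191 rad s⁻¹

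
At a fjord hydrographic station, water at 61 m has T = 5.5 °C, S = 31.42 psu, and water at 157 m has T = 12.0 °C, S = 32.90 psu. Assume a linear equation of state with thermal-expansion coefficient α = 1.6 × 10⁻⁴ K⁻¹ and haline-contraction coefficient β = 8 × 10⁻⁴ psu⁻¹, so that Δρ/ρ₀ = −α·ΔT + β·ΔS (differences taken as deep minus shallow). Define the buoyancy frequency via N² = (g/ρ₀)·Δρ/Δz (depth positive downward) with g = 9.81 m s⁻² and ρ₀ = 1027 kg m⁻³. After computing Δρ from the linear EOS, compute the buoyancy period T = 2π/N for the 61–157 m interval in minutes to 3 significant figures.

27.3 min

ΔT = +6.5 K, ΔS = +1.48 psu (deep − shallow).
Δρ/ρ₀ = −αΔT + βΔS = -1.04 × 10⁻³ + 1.184 × 10⁻³ = 1.44 × 10⁻⁴, so Δρ ≈ 0.1479 kg m⁻³.
N² = (g/ρ₀)·Δρ/Δz = g·(Δρ/ρ₀)/Δz = 9.81 × 1.44 × 10⁻⁴ / 96 = 1.4715 × 10⁻⁵ s⁻².
N = √(1.4715 × 10⁻⁵) = 3.8360 × 10⁻³ rad s⁻¹ → T = 2π/N = 1.6380 × 10³ s = 27.300 min ≈ 27.3 min.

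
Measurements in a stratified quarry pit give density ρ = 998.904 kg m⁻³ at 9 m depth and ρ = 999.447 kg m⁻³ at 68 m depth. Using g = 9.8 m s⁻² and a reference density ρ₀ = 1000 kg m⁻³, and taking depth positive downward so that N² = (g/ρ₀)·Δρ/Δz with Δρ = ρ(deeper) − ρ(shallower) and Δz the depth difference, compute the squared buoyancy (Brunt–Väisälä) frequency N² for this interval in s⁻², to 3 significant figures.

Δρ = 999.447 − 998.904 = 0.543 kg m⁻³ over Δz = 68 − 9 = 59 m.
N² = (9.8/1000) × (0.543/59) = 9.0193 × 10⁻⁵ s⁻² ≈ 9.02 × 10⁻⁵ s⁻².
Since Δρ > 0 the layer is stably stratified.

9.02 × 10⁻⁵ s⁻²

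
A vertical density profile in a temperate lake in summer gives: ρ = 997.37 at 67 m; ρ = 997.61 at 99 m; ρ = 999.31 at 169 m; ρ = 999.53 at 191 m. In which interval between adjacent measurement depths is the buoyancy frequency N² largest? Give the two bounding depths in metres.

Compute the density gradient over each adjacent pair:
  67–99 m: Δρ/Δz = 0.24/32 = 7.5 × 10⁻³ kg m⁻⁴
  99–169 m: Δρ/Δz = 1.70/70 = 0.024 kg m⁻⁴
  169–191 m: Δρ/Δz = 0.22/22 = 0.010 kg m⁻⁴
The largest gradient is in the 99–169 m interval — the pycnocline.

99–169 m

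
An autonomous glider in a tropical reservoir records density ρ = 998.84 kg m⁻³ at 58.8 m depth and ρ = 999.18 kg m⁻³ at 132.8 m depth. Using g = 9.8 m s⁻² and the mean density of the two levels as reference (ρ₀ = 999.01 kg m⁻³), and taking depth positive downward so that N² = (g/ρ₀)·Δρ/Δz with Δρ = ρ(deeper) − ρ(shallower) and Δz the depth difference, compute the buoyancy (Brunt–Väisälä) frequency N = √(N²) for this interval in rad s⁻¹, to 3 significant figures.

Δρ = 999.18 − 998.84 = 0.34 kg m⁻³ over Δz = 132.8 − 58.8 = 74 m.
N² = (9.8/999.01) × (0.34/74) = 4.5072 × 10⁻⁵ s⁻².
N = √(4.5072 × 10⁻⁵) = 6.7136 × 10⁻³ rad s⁻¹ ≈ 6.71 × 10⁻³ rad s⁻¹.

6.71 × 10⁻³ rad s⁻¹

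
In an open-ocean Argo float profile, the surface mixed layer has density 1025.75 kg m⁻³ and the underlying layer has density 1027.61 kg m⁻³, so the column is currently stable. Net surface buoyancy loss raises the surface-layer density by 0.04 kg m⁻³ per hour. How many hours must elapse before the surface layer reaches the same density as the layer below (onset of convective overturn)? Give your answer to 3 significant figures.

Density deficit of the surface layer: 1027.61 − 1025.75 = 1.86 kg m⁻³.
Required change = 1.86 / 0.04 = 46.5 hours.

46.5 hours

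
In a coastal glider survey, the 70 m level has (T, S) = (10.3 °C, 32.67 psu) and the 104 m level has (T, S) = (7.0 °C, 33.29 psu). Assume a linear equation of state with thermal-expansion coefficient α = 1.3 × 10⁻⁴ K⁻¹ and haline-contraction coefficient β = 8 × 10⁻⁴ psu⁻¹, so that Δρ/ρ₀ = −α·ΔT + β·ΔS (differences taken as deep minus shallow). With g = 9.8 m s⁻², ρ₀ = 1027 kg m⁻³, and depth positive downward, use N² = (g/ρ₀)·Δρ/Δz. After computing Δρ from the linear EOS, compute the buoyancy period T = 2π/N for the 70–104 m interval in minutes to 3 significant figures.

6.41 min

ΔT = -3.3 K, ΔS = +0.62 psu (deep − shallow).
Δρ/ρ₀ = −αΔT + βΔS = 4.29 × 10⁻⁴ + 4.96 × 10⁻⁴ = 9.25 × 10⁻⁴, so Δρ ≈ 0.9500 kg m⁻³.
N² = (g/ρ₀)·Δρ/Δz = g·(Δρ/ρ₀)/Δz = 9.8 × 9.25 × 10⁻⁴ / 34 = 2.6662 × 10⁻⁴ s⁻².
N = √(2.6662 × 10⁻⁴) = 0.016329 rad s⁻¹ → T = 2π/N = 384.79 s = 6.4132 min ≈ 6.41 min.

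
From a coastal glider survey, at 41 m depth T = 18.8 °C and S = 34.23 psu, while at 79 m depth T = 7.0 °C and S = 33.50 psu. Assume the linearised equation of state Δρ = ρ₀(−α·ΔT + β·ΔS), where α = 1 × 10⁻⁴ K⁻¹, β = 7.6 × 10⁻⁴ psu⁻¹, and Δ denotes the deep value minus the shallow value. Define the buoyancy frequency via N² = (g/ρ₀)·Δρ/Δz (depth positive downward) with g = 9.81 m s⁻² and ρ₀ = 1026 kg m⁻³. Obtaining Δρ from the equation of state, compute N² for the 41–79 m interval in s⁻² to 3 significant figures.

1.61 × 10⁻⁴ s⁻²

ΔT = -11.8 K, ΔS = -0.73 psu (deep − shallow).
Δρ/ρ₀ = −αΔT + βΔS = 1.18 × 10⁻³ − 5.548 × 10⁻⁴ = 6.252 × 10⁻⁴, so Δρ ≈ 0.6415 kg m⁻³.
N² = (g/ρ₀)·Δρ/Δz = g·(Δρ/ρ₀)/Δz = 9.81 × 6.252 × 10⁻⁴ / 38 = 1.6140 × 10⁻⁴ s⁻² ≈ 1.61 × 10⁻⁴ s⁻².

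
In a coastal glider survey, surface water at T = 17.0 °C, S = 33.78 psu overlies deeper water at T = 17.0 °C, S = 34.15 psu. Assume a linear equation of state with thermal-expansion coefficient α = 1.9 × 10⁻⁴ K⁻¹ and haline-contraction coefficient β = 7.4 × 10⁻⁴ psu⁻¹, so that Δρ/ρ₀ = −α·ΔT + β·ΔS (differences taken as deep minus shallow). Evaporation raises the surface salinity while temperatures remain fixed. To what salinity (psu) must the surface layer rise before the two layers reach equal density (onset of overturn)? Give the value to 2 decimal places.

34.15 psu

Neutral buoyancy requires −α(T_deep − T_surf) + β(S_deep − S_surf′) = 0.
S_surf′ = S_deep − (α/β)·ΔT = 34.15 − (1.9 × 10⁻⁴/7.4 × 10⁻⁴)·(+0.0) = 34.1500 psu.
Increase required: 34.1500 − 33.78 = 0.3700 psu.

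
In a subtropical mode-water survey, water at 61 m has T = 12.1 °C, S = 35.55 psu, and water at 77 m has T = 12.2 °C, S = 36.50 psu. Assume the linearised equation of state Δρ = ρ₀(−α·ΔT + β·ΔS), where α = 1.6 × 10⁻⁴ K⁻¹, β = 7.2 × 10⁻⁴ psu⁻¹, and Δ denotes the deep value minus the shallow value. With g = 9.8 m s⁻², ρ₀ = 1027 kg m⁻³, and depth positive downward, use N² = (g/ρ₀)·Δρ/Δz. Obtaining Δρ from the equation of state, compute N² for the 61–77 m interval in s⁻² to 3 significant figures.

4.09 × 10⁻⁴ s⁻²

ΔT = +0.1 K, ΔS = +0.95 psu (deep − shallow).
Δρ/ρ₀ = −αΔT + βΔS = -1.60 × 10⁻⁵ + 6.84 × 10⁻⁴ = 6.68 × 10⁻⁴, so Δρ ≈ 0.6860 kg m⁻³.
N² = (g/ρ₀)·Δρ/Δz = g·(Δρ/ρ₀)/Δz = 9.8 × 6.68 × 10⁻⁴ / 16 = 4.0915 × 10⁻⁴ s⁻² ≈ 4.09 × 10⁻⁴ s⁻².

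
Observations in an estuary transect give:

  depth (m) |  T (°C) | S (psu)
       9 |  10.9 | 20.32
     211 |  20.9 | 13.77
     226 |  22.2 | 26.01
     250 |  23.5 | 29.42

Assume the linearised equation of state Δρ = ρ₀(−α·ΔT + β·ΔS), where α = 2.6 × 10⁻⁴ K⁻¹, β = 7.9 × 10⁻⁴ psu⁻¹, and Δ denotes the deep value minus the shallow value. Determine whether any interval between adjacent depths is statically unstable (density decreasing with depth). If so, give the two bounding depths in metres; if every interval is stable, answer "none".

9–211 m

Evaluate Δρ/ρ₀ = −αΔT + βΔS across each adjacent pair:
  9–211 m: −αΔT+βΔS = −(2.6 × 10⁻⁴)(+10.0)+(7.9 × 10⁻⁴)(-6.55) = -7.8 × 10⁻³ → UNSTABLE
  211–226 m: −αΔT+βΔS = −(2.6 × 10⁻⁴)(+1.3)+(7.9 × 10⁻⁴)(+12.24) = 9.3 × 10⁻³ → stable
  226–250 m: −αΔT+βΔS = −(2.6 × 10⁻⁴)(+1.3)+(7.9 × 10⁻⁴)(+3.41) = 2.4 × 10⁻³ → stable
The 9–211 m interval has Δρ < 0: lighter water underlies denser water.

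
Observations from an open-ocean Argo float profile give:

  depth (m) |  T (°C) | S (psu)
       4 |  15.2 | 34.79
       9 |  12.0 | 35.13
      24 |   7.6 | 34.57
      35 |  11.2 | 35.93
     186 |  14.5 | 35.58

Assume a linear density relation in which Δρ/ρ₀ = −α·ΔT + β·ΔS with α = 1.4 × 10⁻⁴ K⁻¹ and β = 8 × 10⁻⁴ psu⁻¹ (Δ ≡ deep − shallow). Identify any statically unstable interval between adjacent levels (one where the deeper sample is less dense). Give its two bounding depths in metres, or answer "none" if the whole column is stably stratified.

Evaluate Δρ/ρ₀ = −αΔT + βΔS across each adjacent pair:
  4–9 m: −αΔT+βΔS = −(1.4 × 10⁻⁴)(-3.2)+(8 × 10⁻⁴)(+0.34) = 7.2 × 10⁻⁴ → stable
  9–24 m: −αΔT+βΔS = −(1.4 × 10⁻⁴)(-4.4)+(8 × 10⁻⁴)(-0.56) = 1.7 × 10⁻⁴ → stable
  24–35 m: −αΔT+βΔS = −(1.4 × 10⁻⁴)(+3.6)+(8 × 10⁻⁴)(+1.36) = 5.8 × 10⁻⁴ → stable
  35–186 m: −αΔT+βΔS = −(1.4 × 10⁻⁴)(+3.3)+(8 × 10⁻⁴)(-0.35) = -7.4 × 10⁻⁴ → UNSTABLE
The 35–186 m interval has Δρ < 0: lighter water underlies denser water.

35–186 m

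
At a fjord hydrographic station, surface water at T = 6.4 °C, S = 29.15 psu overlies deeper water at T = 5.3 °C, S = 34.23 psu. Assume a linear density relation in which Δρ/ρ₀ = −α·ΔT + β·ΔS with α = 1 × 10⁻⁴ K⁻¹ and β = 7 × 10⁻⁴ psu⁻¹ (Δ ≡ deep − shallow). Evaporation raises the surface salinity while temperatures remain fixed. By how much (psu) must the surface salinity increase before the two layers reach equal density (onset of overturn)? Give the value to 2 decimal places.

Neutral buoyancy requires −α(T_deep − T_surf) + β(S_deep − S_surf′) = 0.
S_surf′ = S_deep − (α/β)·ΔT = 34.23 − (1 × 10⁻⁴/7 × 10⁻⁴)·(-1.1) = 34.3871 psu.
Increase required: 34.3871 − 29.15 = 5.2371 psu.

5.24 psu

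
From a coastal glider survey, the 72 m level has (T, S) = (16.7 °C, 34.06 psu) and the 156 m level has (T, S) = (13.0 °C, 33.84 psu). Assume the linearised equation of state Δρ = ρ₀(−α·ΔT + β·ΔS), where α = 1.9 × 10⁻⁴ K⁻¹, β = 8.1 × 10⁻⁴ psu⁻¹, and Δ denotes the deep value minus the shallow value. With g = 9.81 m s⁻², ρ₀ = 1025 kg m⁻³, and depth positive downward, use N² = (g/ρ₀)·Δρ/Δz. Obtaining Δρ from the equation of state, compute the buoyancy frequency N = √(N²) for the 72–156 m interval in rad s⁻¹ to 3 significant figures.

ΔT = -3.7 K, ΔS = -0.22 psu (deep − shallow).
Δρ/ρ₀ = −αΔT + βΔS = 7.03 × 10⁻⁴ − 1.782 × 10⁻⁴ = 5.248 × 10⁻⁴, so Δρ ≈ 0.5379 kg m⁻³.
N² = (g/ρ₀)·Δρ/Δz = g·(Δρ/ρ₀)/Δz = 9.81 × 5.248 × 10⁻⁴ / 84 = 6.1289 × 10⁻⁵ s⁻².
N = √(6.1289 × 10⁻⁵) = 7.8287 × 10⁻³ rad s⁻¹ ≈ 7.83 × 10⁻³ rad s⁻¹.

7.83 × 10⁻³ rad s⁻¹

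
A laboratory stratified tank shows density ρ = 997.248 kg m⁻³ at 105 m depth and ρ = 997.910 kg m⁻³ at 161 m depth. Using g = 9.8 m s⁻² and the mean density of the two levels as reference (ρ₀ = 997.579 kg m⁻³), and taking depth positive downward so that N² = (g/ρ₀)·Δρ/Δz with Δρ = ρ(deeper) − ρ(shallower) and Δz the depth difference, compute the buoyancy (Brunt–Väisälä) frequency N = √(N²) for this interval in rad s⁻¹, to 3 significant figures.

Δρ = 997.910 − 997.248 = 0.662 kg m⁻³ over Δz = 161 − 105 = 56 m.
N² = (9.8/997.579) × (0.662/56) = 1.1613 × 10⁻⁴ s⁻².
N = √(1.1613 × 10⁻⁴) = 0.010776 rad s⁻¹ ≈ 0.0108 rad s⁻¹.

0.0108 rad s⁻¹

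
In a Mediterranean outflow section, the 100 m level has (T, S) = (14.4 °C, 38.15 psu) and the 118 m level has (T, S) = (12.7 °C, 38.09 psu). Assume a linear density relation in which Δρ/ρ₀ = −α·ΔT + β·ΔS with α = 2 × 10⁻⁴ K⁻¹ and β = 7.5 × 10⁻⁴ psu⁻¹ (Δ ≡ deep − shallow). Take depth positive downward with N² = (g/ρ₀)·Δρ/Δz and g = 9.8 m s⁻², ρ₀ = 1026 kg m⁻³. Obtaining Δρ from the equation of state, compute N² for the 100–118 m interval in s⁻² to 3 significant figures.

ΔT = -1.7 K, ΔS = -0.06 psu (deep − shallow).
Δρ/ρ₀ = −αΔT + βΔS = 3.40 × 10⁻⁴ − 4.50 × 10⁻⁵ = 2.95 × 10⁻⁴, so Δρ ≈ 0.3027 kg m⁻³.
N² = (g/ρ₀)·Δρ/Δz = g·(Δρ/ρ₀)/Δz = 9.8 × 2.95 × 10⁻⁴ / 18 = 1.6061 × 10⁻⁴ s⁻² ≈ 1.61 × 10⁻⁴ s⁻².

1.61 × 10⁻⁴ s⁻²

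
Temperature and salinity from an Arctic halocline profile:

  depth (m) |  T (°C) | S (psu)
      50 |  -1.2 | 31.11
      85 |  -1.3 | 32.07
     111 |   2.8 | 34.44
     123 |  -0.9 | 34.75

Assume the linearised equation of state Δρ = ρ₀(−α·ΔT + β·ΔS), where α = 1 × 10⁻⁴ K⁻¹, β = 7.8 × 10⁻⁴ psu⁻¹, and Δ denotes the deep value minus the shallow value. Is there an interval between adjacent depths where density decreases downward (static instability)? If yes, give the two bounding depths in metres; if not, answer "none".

Evaluate Δρ/ρ₀ = −αΔT + βΔS across each adjacent pair:
  50–85 m: −αΔT+βΔS = −(1 × 10⁻⁴)(-0.1)+(7.8 × 10⁻⁴)(+0.96) = 7.6 × 10⁻⁴ → stable
  85–111 m: −αΔT+βΔS = −(1 × 10⁻⁴)(+4.1)+(7.8 × 10⁻⁴)(+2.37) = 1.4 × 10⁻³ → stable
  111–123 m: −αΔT+βΔS = −(1 × 10⁻⁴)(-3.7)+(7.8 × 10⁻⁴)(+0.31) = 6.1 × 10⁻⁴ → stable
Every interval has Δρ > 0: the column is stably stratified throughout.

none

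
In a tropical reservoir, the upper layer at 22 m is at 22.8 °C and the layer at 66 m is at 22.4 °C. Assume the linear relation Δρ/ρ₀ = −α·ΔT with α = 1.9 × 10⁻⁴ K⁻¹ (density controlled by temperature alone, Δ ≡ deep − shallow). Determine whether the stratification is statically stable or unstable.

ΔT = 22.4 − 22.8 = -0.4 K, so Δρ/ρ₀ = −αΔT = 7.60 × 10⁻⁵.
Δρ/ρ₀ > 0, so Δρ > 0: deeper water is denser → statically stable.

stable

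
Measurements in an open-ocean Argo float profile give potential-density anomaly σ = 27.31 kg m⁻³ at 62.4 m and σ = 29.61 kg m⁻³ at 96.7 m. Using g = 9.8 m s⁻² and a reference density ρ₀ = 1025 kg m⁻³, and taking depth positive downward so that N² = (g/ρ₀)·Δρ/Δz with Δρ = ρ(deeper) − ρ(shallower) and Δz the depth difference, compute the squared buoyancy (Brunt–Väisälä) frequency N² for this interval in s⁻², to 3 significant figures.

6.41 × 10⁻⁴ s⁻²

Δρ = 1029.61 − 1027.31 = 2.30 kg m⁻³ over Δz = 96.7 − 62.4 = 34.3 m.
N² = (9.8/1025) × (2.30/34.3) = 6.4111 × 10⁻⁴ s⁻² ≈ 6.41 × 10⁻⁴ s⁻².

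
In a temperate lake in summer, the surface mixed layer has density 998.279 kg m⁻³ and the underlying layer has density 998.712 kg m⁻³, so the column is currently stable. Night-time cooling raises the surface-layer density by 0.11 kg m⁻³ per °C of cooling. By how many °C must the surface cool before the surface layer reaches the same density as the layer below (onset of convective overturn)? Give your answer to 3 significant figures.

Density deficit of the surface layer: 998.712 − 998.279 = 0.433 kg m⁻³.
Required change = 0.433 / 0.11 = 3.94 °C.

3.94 °C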